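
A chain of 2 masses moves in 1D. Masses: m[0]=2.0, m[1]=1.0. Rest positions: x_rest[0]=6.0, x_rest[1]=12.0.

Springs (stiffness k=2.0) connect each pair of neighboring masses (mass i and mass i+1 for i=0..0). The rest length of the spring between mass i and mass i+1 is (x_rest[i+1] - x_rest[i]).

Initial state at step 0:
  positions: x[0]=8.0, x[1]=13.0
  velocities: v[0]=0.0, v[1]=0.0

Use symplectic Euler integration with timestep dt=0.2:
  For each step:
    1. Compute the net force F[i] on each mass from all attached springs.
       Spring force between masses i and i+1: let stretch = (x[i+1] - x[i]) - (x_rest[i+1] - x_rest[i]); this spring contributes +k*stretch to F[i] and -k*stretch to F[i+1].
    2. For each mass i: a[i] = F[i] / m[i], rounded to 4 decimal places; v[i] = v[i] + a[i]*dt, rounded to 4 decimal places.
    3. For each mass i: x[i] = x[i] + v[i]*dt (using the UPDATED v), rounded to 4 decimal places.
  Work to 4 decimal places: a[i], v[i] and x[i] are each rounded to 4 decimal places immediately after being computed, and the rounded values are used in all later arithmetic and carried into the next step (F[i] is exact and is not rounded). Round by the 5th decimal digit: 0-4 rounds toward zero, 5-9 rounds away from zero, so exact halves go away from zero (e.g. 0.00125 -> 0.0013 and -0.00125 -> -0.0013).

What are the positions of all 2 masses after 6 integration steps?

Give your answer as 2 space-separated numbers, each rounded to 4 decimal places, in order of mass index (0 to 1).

Answer: 7.4507 14.0988

Derivation:
Step 0: x=[8.0000 13.0000] v=[0.0000 0.0000]
Step 1: x=[7.9600 13.0800] v=[-0.2000 0.4000]
Step 2: x=[7.8848 13.2304] v=[-0.3760 0.7520]
Step 3: x=[7.7834 13.4332] v=[-0.5069 1.0138]
Step 4: x=[7.6680 13.6640] v=[-0.5769 1.1539]
Step 5: x=[7.5525 13.8951] v=[-0.5777 1.1555]
Step 6: x=[7.4507 14.0988] v=[-0.5092 1.0185]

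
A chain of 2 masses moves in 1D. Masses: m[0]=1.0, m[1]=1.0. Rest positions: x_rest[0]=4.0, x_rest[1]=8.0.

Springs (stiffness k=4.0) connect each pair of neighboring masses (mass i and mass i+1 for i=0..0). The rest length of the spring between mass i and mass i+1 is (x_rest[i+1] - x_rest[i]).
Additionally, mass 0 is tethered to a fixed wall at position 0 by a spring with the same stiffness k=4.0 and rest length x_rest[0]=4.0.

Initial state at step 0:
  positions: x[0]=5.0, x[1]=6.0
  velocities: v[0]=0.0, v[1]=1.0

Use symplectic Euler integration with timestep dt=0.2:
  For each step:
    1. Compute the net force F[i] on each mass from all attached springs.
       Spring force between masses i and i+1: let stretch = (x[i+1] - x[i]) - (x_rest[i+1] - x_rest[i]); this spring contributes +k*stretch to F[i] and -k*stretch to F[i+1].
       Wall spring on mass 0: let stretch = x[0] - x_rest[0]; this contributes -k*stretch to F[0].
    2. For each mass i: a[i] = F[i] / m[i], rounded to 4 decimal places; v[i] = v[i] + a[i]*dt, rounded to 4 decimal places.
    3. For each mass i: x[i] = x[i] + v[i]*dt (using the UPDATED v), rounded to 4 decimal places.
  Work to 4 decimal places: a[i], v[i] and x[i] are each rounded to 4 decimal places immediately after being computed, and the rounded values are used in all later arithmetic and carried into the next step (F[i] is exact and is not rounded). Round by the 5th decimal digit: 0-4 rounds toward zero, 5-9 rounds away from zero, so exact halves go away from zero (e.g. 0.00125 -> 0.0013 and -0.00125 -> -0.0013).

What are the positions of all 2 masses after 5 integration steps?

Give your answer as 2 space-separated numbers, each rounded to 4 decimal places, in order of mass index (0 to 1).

Answer: 2.7246 9.2721

Derivation:
Step 0: x=[5.0000 6.0000] v=[0.0000 1.0000]
Step 1: x=[4.3600 6.6800] v=[-3.2000 3.4000]
Step 2: x=[3.3936 7.6288] v=[-4.8320 4.7440]
Step 3: x=[2.5619 8.5400] v=[-4.1587 4.5558]
Step 4: x=[2.2768 9.1347] v=[-1.4257 2.9733]
Step 5: x=[2.7246 9.2721] v=[2.2392 0.6870]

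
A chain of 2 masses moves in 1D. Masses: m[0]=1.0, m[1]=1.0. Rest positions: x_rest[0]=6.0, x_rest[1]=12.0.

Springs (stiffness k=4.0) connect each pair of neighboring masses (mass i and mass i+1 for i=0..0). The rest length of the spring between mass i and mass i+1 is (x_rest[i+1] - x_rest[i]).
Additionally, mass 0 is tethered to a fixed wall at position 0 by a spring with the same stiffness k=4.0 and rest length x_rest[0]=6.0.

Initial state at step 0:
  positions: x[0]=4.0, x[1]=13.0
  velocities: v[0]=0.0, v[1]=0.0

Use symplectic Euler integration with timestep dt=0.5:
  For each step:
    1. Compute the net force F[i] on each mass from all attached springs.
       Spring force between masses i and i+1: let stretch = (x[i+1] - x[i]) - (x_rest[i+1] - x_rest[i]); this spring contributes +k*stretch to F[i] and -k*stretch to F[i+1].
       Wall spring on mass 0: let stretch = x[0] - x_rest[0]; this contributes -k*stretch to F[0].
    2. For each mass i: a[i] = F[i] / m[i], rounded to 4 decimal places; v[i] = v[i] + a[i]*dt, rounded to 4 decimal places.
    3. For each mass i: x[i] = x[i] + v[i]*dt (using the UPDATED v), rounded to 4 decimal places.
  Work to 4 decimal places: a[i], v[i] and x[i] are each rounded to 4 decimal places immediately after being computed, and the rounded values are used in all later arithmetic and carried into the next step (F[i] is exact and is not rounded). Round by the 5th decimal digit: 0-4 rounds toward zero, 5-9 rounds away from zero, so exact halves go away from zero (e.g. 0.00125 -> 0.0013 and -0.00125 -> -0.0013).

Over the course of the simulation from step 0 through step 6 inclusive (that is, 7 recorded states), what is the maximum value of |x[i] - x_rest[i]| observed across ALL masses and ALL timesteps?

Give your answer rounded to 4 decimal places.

Step 0: x=[4.0000 13.0000] v=[0.0000 0.0000]
Step 1: x=[9.0000 10.0000] v=[10.0000 -6.0000]
Step 2: x=[6.0000 12.0000] v=[-6.0000 4.0000]
Step 3: x=[3.0000 14.0000] v=[-6.0000 4.0000]
Step 4: x=[8.0000 11.0000] v=[10.0000 -6.0000]
Step 5: x=[8.0000 11.0000] v=[0.0000 0.0000]
Step 6: x=[3.0000 14.0000] v=[-10.0000 6.0000]
Max displacement = 3.0000

Answer: 3.0000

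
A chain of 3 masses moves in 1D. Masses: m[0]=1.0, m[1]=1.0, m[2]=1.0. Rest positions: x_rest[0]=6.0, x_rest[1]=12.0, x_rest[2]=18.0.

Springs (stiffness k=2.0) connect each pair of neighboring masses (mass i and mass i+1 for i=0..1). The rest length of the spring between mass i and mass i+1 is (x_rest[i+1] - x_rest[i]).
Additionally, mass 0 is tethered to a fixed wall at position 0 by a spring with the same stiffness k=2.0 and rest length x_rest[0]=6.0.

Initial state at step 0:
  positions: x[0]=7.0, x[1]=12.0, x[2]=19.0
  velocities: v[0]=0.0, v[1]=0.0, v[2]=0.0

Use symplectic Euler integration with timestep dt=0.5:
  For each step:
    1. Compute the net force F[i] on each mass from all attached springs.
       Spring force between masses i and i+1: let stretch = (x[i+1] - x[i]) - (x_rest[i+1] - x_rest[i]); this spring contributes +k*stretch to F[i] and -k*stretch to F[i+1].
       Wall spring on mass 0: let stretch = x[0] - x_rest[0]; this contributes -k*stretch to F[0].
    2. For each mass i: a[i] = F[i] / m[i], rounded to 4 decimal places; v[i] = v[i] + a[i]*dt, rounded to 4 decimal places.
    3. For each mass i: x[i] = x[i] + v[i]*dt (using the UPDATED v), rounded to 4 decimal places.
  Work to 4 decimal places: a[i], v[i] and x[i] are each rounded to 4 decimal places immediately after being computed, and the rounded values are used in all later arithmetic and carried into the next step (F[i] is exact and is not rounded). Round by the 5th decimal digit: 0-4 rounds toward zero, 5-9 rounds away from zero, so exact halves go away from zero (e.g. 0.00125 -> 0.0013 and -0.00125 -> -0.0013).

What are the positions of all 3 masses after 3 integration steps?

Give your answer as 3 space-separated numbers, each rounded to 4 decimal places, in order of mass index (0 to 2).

Step 0: x=[7.0000 12.0000 19.0000] v=[0.0000 0.0000 0.0000]
Step 1: x=[6.0000 13.0000 18.5000] v=[-2.0000 2.0000 -1.0000]
Step 2: x=[5.5000 13.2500 18.2500] v=[-1.0000 0.5000 -0.5000]
Step 3: x=[6.1250 12.1250 18.5000] v=[1.2500 -2.2500 0.5000]

Answer: 6.1250 12.1250 18.5000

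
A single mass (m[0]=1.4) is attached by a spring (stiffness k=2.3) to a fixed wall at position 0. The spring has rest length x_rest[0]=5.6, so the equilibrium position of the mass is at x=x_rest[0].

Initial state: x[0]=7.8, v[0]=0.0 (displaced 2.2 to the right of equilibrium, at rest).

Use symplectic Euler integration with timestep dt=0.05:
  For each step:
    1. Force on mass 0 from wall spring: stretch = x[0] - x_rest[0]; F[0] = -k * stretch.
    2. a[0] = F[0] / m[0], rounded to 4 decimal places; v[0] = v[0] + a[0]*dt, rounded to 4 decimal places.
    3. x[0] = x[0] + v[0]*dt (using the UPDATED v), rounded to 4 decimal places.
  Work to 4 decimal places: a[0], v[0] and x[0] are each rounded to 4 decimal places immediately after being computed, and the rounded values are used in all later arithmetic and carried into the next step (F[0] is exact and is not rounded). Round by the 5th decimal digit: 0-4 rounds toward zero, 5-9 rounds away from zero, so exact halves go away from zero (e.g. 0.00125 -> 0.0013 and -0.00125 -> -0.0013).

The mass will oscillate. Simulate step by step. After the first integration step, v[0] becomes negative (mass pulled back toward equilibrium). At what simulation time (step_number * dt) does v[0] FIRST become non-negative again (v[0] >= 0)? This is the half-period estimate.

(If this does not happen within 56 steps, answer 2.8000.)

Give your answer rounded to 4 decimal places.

Step 0: x=[7.8000] v=[0.0000]
Step 1: x=[7.7910] v=[-0.1807]
Step 2: x=[7.7730] v=[-0.3607]
Step 3: x=[7.7460] v=[-0.5392]
Step 4: x=[7.7102] v=[-0.7155]
Step 5: x=[7.6658] v=[-0.8888]
Step 6: x=[7.6129] v=[-1.0585]
Step 7: x=[7.5517] v=[-1.2238]
Step 8: x=[7.4825] v=[-1.3841]
Step 9: x=[7.4056] v=[-1.5387]
Step 10: x=[7.3213] v=[-1.6870]
Step 11: x=[7.2299] v=[-1.8284]
Step 12: x=[7.1318] v=[-1.9623]
Step 13: x=[7.0274] v=[-2.0881]
Step 14: x=[6.9171] v=[-2.2054]
Step 15: x=[6.8014] v=[-2.3136]
Step 16: x=[6.6808] v=[-2.4123]
Step 17: x=[6.5557] v=[-2.5011]
Step 18: x=[6.4267] v=[-2.5796]
Step 19: x=[6.2943] v=[-2.6475]
Step 20: x=[6.1591] v=[-2.7045]
Step 21: x=[6.0216] v=[-2.7504]
Step 22: x=[5.8824] v=[-2.7850]
Step 23: x=[5.7420] v=[-2.8082]
Step 24: x=[5.6010] v=[-2.8199]
Step 25: x=[5.4600] v=[-2.8200]
Step 26: x=[5.3196] v=[-2.8085]
Step 27: x=[5.1803] v=[-2.7855]
Step 28: x=[5.0428] v=[-2.7510]
Step 29: x=[4.9075] v=[-2.7052]
Step 30: x=[4.7751] v=[-2.6483]
Step 31: x=[4.6461] v=[-2.5805]
Step 32: x=[4.5210] v=[-2.5021]
Step 33: x=[4.4003] v=[-2.4135]
Step 34: x=[4.2846] v=[-2.3150]
Step 35: x=[4.1743] v=[-2.2070]
Step 36: x=[4.0698] v=[-2.0899]
Step 37: x=[3.9716] v=[-1.9642]
Step 38: x=[3.8801] v=[-1.8304]
Step 39: x=[3.7956] v=[-1.6891]
Step 40: x=[3.7186] v=[-1.5409]
Step 41: x=[3.6493] v=[-1.3864]
Step 42: x=[3.5880] v=[-1.2262]
Step 43: x=[3.5350] v=[-1.0609]
Step 44: x=[3.4904] v=[-0.8913]
Step 45: x=[3.4545] v=[-0.7180]
Step 46: x=[3.4274] v=[-0.5418]
Step 47: x=[3.4092] v=[-0.3633]
Step 48: x=[3.4000] v=[-0.1833]
Step 49: x=[3.3999] v=[-0.0026]
Step 50: x=[3.4088] v=[0.1781]
First v>=0 after going negative at step 50, time=2.5000

Answer: 2.5000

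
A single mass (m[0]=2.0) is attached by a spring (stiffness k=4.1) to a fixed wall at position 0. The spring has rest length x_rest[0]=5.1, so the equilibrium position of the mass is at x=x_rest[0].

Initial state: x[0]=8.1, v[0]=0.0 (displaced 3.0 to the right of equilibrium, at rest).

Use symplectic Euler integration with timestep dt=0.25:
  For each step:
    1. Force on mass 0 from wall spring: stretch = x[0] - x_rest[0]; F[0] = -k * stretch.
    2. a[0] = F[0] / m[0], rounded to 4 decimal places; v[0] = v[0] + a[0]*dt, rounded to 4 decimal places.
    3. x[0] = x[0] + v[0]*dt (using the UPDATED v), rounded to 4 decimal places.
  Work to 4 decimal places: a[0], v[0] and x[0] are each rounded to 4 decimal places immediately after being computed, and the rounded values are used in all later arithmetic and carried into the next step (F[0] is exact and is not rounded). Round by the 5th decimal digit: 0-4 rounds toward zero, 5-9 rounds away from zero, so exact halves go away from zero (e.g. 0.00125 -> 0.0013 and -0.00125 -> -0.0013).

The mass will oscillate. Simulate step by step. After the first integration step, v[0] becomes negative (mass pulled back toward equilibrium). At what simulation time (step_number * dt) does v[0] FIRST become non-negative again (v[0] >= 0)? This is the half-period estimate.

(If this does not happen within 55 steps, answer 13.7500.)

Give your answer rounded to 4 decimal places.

Answer: 2.2500

Derivation:
Step 0: x=[8.1000] v=[0.0000]
Step 1: x=[7.7156] v=[-1.5375]
Step 2: x=[6.9961] v=[-2.8780]
Step 3: x=[6.0337] v=[-3.8498]
Step 4: x=[4.9516] v=[-4.3283]
Step 5: x=[3.8885] v=[-4.2523]
Step 6: x=[2.9807] v=[-3.6314]
Step 7: x=[2.3444] v=[-2.5453]
Step 8: x=[2.0611] v=[-1.1331]
Step 9: x=[2.1672] v=[0.4243]
First v>=0 after going negative at step 9, time=2.2500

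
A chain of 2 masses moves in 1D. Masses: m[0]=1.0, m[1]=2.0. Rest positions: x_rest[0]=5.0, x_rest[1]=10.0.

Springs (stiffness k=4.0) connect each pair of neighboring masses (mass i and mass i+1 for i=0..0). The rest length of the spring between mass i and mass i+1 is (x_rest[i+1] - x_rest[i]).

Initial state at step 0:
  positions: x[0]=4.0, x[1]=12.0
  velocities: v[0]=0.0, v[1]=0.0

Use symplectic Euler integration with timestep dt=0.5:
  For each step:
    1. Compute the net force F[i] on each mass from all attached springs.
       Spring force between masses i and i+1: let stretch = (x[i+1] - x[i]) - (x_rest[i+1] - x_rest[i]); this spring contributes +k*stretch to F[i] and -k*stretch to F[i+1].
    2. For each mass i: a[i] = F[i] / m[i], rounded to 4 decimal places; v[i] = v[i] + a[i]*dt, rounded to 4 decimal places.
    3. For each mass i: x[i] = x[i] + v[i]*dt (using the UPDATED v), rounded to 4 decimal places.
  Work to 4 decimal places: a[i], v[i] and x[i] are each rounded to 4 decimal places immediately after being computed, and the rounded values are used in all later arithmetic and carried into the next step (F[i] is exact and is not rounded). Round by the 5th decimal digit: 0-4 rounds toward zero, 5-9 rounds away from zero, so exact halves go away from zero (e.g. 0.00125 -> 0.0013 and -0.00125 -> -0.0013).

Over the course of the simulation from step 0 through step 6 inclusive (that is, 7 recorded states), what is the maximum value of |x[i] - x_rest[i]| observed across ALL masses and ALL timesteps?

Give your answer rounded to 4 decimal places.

Answer: 3.5000

Derivation:
Step 0: x=[4.0000 12.0000] v=[0.0000 0.0000]
Step 1: x=[7.0000 10.5000] v=[6.0000 -3.0000]
Step 2: x=[8.5000 9.7500] v=[3.0000 -1.5000]
Step 3: x=[6.2500 10.8750] v=[-4.5000 2.2500]
Step 4: x=[3.6250 12.1875] v=[-5.2500 2.6250]
Step 5: x=[4.5625 11.7188] v=[1.8750 -0.9375]
Step 6: x=[7.6563 10.1719] v=[6.1876 -3.0938]
Max displacement = 3.5000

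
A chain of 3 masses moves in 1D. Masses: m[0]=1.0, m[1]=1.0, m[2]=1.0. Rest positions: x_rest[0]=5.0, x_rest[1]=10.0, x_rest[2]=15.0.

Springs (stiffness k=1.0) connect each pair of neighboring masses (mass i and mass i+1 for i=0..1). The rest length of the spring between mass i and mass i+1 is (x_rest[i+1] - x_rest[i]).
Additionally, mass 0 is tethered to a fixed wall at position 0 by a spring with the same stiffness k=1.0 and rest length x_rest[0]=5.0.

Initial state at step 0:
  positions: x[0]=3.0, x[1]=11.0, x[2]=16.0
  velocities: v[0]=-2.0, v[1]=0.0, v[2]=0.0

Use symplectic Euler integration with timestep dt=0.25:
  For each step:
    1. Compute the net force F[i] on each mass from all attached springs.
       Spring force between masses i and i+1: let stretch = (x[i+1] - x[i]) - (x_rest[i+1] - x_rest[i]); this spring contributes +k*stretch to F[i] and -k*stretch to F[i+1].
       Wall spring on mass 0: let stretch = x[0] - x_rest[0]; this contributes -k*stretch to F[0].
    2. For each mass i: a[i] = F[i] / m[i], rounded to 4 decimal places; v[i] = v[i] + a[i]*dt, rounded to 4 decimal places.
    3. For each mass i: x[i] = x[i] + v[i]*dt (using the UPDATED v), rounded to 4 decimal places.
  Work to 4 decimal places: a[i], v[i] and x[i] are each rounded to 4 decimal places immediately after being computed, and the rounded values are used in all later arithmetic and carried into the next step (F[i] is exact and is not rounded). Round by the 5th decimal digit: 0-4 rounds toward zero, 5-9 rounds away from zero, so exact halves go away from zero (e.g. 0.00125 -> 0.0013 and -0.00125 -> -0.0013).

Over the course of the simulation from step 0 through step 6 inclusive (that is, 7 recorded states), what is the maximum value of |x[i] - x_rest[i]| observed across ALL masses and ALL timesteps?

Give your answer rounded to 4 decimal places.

Step 0: x=[3.0000 11.0000 16.0000] v=[-2.0000 0.0000 0.0000]
Step 1: x=[2.8125 10.8125 16.0000] v=[-0.7500 -0.7500 0.0000]
Step 2: x=[2.9492 10.4492 15.9883] v=[0.5469 -1.4531 -0.0469]
Step 3: x=[3.3704 9.9634 15.9429] v=[1.6846 -1.9433 -0.1817]
Step 4: x=[3.9930 9.4392 15.8363] v=[2.4903 -2.0967 -0.4266]
Step 5: x=[4.7064 8.9745 15.6423] v=[2.8536 -1.8590 -0.7759]
Step 6: x=[5.3924 8.6597 15.3441] v=[2.7440 -1.2591 -1.1929]
Max displacement = 2.1875

Answer: 2.1875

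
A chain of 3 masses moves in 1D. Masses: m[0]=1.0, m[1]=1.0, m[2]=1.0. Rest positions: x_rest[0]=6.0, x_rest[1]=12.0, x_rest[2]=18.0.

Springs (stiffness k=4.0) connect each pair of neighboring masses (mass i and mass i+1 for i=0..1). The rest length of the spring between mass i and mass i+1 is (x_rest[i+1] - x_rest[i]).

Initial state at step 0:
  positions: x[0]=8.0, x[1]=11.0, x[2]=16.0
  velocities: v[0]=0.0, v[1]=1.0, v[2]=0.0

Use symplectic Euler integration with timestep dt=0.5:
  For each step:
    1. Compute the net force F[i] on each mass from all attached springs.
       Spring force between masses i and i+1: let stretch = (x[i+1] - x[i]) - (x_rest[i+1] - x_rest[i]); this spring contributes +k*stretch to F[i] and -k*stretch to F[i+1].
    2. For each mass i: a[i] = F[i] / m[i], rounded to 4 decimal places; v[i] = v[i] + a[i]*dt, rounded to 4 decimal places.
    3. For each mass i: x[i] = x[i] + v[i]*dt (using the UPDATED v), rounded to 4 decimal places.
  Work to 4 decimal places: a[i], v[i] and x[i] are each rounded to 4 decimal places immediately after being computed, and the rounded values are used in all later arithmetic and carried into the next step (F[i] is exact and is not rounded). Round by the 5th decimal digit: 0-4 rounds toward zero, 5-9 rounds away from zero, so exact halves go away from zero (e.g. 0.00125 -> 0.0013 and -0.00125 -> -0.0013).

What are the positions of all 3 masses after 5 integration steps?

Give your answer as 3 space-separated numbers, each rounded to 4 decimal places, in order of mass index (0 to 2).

Step 0: x=[8.0000 11.0000 16.0000] v=[0.0000 1.0000 0.0000]
Step 1: x=[5.0000 13.5000 17.0000] v=[-6.0000 5.0000 2.0000]
Step 2: x=[4.5000 11.0000 20.5000] v=[-1.0000 -5.0000 7.0000]
Step 3: x=[4.5000 11.5000 20.5000] v=[0.0000 1.0000 0.0000]
Step 4: x=[5.5000 14.0000 17.5000] v=[2.0000 5.0000 -6.0000]
Step 5: x=[9.0000 11.5000 17.0000] v=[7.0000 -5.0000 -1.0000]

Answer: 9.0000 11.5000 17.0000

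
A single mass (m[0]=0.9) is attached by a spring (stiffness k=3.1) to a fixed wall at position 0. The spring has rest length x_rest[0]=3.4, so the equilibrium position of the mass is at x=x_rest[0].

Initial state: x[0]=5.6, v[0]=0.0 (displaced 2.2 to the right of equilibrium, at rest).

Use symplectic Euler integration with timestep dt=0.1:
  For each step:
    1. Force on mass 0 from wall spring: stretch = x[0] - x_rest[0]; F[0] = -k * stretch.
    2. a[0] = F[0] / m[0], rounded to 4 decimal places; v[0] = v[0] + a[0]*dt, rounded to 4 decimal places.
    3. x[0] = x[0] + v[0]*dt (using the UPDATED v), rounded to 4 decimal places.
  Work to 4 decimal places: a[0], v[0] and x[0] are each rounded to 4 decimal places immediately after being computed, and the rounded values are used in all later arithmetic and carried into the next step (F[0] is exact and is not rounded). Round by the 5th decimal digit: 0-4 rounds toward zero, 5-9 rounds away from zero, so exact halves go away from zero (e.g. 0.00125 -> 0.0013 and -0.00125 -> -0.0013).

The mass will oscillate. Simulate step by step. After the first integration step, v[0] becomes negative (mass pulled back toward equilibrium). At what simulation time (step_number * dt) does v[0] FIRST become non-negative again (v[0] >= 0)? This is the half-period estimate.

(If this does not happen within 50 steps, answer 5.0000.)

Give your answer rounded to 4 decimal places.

Answer: 1.7000

Derivation:
Step 0: x=[5.6000] v=[0.0000]
Step 1: x=[5.5242] v=[-0.7578]
Step 2: x=[5.3753] v=[-1.4895]
Step 3: x=[5.1583] v=[-2.1699]
Step 4: x=[4.8808] v=[-2.7755]
Step 5: x=[4.5522] v=[-3.2856]
Step 6: x=[4.1840] v=[-3.6825]
Step 7: x=[3.7888] v=[-3.9525]
Step 8: x=[3.3802] v=[-4.0864]
Step 9: x=[2.9722] v=[-4.0796]
Step 10: x=[2.5790] v=[-3.9323]
Step 11: x=[2.2141] v=[-3.6495]
Step 12: x=[1.8900] v=[-3.2410]
Step 13: x=[1.6179] v=[-2.7209]
Step 14: x=[1.4072] v=[-2.1071]
Step 15: x=[1.2651] v=[-1.4207]
Step 16: x=[1.1966] v=[-0.6854]
Step 17: x=[1.2040] v=[0.0736]
First v>=0 after going negative at step 17, time=1.7000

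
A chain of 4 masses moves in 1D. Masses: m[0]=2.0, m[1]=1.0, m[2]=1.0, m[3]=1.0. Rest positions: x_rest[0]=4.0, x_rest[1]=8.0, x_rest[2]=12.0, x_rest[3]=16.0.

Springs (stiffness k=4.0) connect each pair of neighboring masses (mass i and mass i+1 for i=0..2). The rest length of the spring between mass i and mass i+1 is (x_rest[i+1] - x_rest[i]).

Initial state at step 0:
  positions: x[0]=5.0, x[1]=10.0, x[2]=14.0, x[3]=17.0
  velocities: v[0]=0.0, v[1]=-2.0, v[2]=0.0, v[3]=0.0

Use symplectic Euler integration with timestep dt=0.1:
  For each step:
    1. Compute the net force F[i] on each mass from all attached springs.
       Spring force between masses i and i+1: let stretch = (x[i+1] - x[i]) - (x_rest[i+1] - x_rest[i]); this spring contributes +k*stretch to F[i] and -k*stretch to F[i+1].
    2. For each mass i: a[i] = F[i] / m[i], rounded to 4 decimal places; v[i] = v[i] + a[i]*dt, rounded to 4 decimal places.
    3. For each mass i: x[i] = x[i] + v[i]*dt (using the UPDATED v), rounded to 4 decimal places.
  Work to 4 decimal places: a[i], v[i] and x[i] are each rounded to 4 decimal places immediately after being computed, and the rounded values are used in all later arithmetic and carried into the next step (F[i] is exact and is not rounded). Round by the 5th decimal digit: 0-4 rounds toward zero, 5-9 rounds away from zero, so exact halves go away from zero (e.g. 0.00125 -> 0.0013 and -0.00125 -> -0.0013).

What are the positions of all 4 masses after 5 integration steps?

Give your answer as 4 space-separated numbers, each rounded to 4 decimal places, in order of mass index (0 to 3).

Step 0: x=[5.0000 10.0000 14.0000 17.0000] v=[0.0000 -2.0000 0.0000 0.0000]
Step 1: x=[5.0200 9.7600 13.9600 17.0400] v=[0.2000 -2.4000 -0.4000 0.4000]
Step 2: x=[5.0548 9.4984 13.8752 17.1168] v=[0.3480 -2.6160 -0.8480 0.7680]
Step 3: x=[5.0985 9.2341 13.7450 17.2239] v=[0.4367 -2.6427 -1.3021 1.0714]
Step 4: x=[5.1449 8.9848 13.5735 17.3519] v=[0.4638 -2.4926 -1.7149 1.2798]
Step 5: x=[5.1881 8.7655 13.3696 17.4887] v=[0.4318 -2.1931 -2.0390 1.3684]

Answer: 5.1881 8.7655 13.3696 17.4887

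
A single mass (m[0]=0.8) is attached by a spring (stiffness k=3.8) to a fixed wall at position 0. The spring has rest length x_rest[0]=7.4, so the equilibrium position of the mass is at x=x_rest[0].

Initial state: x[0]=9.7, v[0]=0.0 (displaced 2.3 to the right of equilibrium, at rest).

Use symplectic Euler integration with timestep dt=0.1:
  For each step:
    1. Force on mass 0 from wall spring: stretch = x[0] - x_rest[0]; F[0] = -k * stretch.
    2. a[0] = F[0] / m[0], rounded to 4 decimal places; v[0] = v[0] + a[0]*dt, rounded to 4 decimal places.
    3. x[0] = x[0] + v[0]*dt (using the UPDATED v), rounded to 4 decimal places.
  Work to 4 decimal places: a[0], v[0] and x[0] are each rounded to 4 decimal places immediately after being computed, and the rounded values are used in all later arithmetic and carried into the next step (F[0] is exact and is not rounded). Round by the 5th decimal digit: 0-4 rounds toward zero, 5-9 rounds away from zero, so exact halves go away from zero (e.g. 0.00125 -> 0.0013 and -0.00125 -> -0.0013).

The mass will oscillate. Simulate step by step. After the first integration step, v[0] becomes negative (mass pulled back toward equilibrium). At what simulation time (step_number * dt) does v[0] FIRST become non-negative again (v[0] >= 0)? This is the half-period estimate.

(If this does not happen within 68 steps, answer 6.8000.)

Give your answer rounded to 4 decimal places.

Answer: 1.5000

Derivation:
Step 0: x=[9.7000] v=[0.0000]
Step 1: x=[9.5908] v=[-1.0925]
Step 2: x=[9.3775] v=[-2.1331]
Step 3: x=[9.0703] v=[-3.0724]
Step 4: x=[8.6837] v=[-3.8658]
Step 5: x=[8.2361] v=[-4.4756]
Step 6: x=[7.7488] v=[-4.8728]
Step 7: x=[7.2450] v=[-5.0385]
Step 8: x=[6.7485] v=[-4.9649]
Step 9: x=[6.2830] v=[-4.6554]
Step 10: x=[5.8705] v=[-4.1248]
Step 11: x=[5.5307] v=[-3.3983]
Step 12: x=[5.2797] v=[-2.5104]
Step 13: x=[5.1294] v=[-1.5033]
Step 14: x=[5.0869] v=[-0.4248]
Step 15: x=[5.1543] v=[0.6739]
First v>=0 after going negative at step 15, time=1.5000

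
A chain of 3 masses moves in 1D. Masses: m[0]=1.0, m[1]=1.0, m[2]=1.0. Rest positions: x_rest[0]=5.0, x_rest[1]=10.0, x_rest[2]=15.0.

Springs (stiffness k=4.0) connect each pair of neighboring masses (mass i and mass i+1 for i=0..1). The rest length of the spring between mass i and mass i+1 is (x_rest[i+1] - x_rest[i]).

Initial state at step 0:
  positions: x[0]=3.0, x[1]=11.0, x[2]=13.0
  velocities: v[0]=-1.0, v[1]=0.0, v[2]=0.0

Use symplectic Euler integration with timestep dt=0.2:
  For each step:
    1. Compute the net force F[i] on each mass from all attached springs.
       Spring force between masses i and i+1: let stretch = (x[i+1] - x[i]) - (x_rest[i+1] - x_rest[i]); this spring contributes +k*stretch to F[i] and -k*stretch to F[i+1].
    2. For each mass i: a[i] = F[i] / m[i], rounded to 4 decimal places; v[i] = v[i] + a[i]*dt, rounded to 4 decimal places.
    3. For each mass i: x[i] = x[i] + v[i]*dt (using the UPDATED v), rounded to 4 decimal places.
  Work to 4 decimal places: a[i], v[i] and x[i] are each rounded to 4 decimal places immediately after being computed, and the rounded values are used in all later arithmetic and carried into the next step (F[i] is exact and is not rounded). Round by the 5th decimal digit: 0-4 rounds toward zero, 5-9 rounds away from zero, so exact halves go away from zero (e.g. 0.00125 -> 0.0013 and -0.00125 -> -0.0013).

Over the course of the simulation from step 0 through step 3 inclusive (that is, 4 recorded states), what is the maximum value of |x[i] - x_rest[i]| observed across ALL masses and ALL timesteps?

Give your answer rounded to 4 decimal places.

Step 0: x=[3.0000 11.0000 13.0000] v=[-1.0000 0.0000 0.0000]
Step 1: x=[3.2800 10.0400 13.4800] v=[1.4000 -4.8000 2.4000]
Step 2: x=[3.8416 8.5488 14.2096] v=[2.8080 -7.4560 3.6480]
Step 3: x=[4.3564 7.2102 14.8335] v=[2.5738 -6.6931 3.1194]
Max displacement = 2.7898

Answer: 2.7898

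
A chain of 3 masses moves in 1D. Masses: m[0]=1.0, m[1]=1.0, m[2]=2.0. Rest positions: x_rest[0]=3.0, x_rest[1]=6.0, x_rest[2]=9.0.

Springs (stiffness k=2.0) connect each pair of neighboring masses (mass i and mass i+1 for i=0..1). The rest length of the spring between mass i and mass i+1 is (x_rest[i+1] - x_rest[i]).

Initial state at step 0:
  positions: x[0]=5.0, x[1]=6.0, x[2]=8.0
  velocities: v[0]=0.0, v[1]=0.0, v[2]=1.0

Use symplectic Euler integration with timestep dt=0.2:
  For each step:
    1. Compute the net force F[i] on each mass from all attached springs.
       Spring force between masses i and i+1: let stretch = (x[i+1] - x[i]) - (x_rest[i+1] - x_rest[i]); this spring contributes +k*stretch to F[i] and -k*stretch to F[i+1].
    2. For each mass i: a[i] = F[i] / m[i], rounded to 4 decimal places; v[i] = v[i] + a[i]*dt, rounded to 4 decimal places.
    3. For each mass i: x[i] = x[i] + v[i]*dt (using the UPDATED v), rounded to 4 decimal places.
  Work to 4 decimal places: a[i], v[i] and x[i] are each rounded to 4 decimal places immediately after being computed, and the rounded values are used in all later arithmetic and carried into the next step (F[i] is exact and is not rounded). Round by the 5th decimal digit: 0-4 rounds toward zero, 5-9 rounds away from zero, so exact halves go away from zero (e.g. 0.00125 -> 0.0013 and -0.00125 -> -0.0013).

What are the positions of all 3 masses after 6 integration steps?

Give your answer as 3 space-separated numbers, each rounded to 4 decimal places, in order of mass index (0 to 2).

Answer: 2.7934 6.9066 9.8500

Derivation:
Step 0: x=[5.0000 6.0000 8.0000] v=[0.0000 0.0000 1.0000]
Step 1: x=[4.8400 6.0800 8.2400] v=[-0.8000 0.4000 1.2000]
Step 2: x=[4.5392 6.2336 8.5136] v=[-1.5040 0.7680 1.3680]
Step 3: x=[4.1340 6.4340 8.8160] v=[-2.0262 1.0022 1.5120]
Step 4: x=[3.6728 6.6410 9.1431] v=[-2.3062 1.0350 1.6356]
Step 5: x=[3.2090 6.8107 9.4901] v=[-2.3189 0.8486 1.7352]
Step 6: x=[2.7934 6.9066 9.8500] v=[-2.0782 0.4797 1.7993]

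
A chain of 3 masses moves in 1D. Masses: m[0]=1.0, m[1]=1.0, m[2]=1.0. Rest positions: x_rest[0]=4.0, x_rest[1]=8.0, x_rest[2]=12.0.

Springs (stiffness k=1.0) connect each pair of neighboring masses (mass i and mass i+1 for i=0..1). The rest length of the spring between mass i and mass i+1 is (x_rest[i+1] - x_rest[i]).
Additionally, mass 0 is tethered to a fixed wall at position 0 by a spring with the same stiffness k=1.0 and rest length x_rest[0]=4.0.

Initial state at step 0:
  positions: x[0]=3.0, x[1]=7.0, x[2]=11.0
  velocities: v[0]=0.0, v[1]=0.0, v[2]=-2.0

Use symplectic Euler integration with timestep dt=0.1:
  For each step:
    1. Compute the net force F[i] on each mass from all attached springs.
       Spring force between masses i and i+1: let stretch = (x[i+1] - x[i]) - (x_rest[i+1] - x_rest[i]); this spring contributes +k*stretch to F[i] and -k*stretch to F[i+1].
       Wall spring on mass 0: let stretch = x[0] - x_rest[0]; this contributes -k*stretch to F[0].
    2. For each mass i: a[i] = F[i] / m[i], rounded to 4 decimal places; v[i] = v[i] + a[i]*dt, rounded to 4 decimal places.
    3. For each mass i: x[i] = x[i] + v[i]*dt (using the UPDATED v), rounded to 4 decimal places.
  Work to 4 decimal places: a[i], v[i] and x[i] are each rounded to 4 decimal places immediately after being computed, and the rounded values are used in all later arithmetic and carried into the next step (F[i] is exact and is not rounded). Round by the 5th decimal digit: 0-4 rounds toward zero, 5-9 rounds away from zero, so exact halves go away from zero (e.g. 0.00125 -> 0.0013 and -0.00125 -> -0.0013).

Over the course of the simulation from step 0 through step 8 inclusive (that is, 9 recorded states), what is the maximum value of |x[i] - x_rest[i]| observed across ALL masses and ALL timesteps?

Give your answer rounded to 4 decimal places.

Step 0: x=[3.0000 7.0000 11.0000] v=[0.0000 0.0000 -2.0000]
Step 1: x=[3.0100 7.0000 10.8000] v=[0.1000 0.0000 -2.0000]
Step 2: x=[3.0298 6.9981 10.6020] v=[0.1980 -0.0190 -1.9800]
Step 3: x=[3.0590 6.9926 10.4080] v=[0.2919 -0.0554 -1.9404]
Step 4: x=[3.0969 6.9819 10.2198] v=[0.3794 -0.1072 -1.8819]
Step 5: x=[3.1427 6.9647 10.0392] v=[0.4582 -0.1719 -1.8057]
Step 6: x=[3.1953 6.9400 9.8679] v=[0.5261 -0.2467 -1.7132]
Step 7: x=[3.2534 6.9072 9.7073] v=[0.5810 -0.3284 -1.6060]
Step 8: x=[3.3155 6.8658 9.5587] v=[0.6210 -0.4138 -1.4860]
Max displacement = 2.4413

Answer: 2.4413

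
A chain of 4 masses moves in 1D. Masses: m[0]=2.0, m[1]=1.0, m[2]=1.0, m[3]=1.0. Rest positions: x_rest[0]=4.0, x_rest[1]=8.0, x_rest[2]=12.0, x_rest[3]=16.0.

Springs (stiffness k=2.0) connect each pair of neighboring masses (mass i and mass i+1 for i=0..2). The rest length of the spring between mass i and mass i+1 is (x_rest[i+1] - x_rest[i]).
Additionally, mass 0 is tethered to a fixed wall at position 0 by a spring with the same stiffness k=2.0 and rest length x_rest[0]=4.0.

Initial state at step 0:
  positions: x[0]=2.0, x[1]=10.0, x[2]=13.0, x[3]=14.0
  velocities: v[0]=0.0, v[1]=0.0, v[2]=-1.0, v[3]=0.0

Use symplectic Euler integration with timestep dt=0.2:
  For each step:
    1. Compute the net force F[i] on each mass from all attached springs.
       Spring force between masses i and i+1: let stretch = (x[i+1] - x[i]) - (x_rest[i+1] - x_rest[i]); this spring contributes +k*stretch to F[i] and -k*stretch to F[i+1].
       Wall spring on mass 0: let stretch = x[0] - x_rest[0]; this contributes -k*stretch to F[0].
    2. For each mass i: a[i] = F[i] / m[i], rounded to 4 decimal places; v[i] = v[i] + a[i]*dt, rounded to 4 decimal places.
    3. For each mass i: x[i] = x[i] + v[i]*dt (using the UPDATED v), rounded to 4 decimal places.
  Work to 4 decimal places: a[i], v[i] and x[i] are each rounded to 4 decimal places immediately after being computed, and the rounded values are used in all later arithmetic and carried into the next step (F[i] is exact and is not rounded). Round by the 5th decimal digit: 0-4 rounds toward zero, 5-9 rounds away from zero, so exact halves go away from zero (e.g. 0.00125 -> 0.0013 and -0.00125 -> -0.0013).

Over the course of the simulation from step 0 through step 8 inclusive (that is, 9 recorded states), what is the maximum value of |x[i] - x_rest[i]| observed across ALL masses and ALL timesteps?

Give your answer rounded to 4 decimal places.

Answer: 3.0824

Derivation:
Step 0: x=[2.0000 10.0000 13.0000 14.0000] v=[0.0000 0.0000 -1.0000 0.0000]
Step 1: x=[2.2400 9.6000 12.6400 14.2400] v=[1.2000 -2.0000 -1.8000 1.2000]
Step 2: x=[2.6848 8.8544 12.1648 14.6720] v=[2.2240 -3.7280 -2.3760 2.1600]
Step 3: x=[3.2690 7.8801 11.6253 15.2234] v=[2.9210 -4.8717 -2.6973 2.7571]
Step 4: x=[3.9069 6.8365 11.0741 15.8070] v=[3.1894 -5.2181 -2.7561 2.9179]
Step 5: x=[4.5057 5.8975 10.5625 16.3319] v=[2.9939 -4.6949 -2.5580 2.6247]
Step 6: x=[4.9799 5.2204 10.1393 16.7153] v=[2.3711 -3.3856 -2.1162 1.9169]
Step 7: x=[5.2645 4.9176 9.8486 16.8926] v=[1.4232 -1.5142 -1.4534 0.8865]
Step 8: x=[5.3247 5.0370 9.7270 16.8264] v=[0.3009 0.5970 -0.6082 -0.3311]
Max displacement = 3.0824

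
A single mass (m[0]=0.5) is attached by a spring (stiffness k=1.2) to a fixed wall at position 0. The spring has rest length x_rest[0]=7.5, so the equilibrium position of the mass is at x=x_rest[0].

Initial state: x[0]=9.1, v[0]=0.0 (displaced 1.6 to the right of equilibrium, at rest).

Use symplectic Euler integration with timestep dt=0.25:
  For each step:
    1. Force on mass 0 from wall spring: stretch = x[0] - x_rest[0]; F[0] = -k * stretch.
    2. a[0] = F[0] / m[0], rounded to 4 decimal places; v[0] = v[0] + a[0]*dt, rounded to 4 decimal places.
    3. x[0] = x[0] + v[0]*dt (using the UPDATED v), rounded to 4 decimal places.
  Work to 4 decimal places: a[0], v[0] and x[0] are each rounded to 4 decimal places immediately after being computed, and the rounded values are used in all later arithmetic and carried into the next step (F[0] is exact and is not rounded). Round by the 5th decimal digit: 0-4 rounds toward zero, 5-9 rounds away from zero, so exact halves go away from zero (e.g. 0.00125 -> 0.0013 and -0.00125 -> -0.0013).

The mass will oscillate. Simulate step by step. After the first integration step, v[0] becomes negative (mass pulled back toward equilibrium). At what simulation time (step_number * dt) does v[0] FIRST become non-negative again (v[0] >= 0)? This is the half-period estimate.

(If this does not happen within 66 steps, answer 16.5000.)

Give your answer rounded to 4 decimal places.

Answer: 2.2500

Derivation:
Step 0: x=[9.1000] v=[0.0000]
Step 1: x=[8.8600] v=[-0.9600]
Step 2: x=[8.4160] v=[-1.7760]
Step 3: x=[7.8346] v=[-2.3256]
Step 4: x=[7.2030] v=[-2.5264]
Step 5: x=[6.6160] v=[-2.3482]
Step 6: x=[6.1616] v=[-1.8178]
Step 7: x=[5.9079] v=[-1.0148]
Step 8: x=[5.8930] v=[-0.0596]
Step 9: x=[6.1192] v=[0.9046]
First v>=0 after going negative at step 9, time=2.2500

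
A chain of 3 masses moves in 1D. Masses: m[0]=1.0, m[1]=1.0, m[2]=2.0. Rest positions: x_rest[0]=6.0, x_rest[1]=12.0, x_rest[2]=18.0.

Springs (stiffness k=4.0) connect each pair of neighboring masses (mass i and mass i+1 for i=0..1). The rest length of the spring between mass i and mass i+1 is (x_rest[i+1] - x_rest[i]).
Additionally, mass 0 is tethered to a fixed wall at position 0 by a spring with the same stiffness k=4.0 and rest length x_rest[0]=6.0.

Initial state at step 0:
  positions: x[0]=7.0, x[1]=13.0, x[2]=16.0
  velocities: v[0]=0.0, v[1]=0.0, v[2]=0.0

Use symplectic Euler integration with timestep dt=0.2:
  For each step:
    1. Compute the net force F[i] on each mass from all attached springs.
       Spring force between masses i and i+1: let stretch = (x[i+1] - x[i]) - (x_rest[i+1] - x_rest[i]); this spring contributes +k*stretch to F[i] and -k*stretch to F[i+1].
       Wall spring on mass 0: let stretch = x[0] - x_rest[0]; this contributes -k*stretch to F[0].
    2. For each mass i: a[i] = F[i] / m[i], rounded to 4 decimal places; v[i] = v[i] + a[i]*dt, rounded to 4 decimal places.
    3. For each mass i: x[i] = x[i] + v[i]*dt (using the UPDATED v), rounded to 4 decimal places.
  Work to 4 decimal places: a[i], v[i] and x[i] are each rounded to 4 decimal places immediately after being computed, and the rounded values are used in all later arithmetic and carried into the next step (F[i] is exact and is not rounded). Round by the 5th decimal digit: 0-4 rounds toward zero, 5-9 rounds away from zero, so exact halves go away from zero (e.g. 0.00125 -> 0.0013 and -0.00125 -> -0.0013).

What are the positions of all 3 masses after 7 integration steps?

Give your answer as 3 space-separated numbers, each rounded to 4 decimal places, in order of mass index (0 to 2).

Step 0: x=[7.0000 13.0000 16.0000] v=[0.0000 0.0000 0.0000]
Step 1: x=[6.8400 12.5200 16.2400] v=[-0.8000 -2.4000 1.2000]
Step 2: x=[6.4944 11.7264 16.6624] v=[-1.7280 -3.9680 2.1120]
Step 3: x=[5.9468 10.8854 17.1699] v=[-2.7379 -4.2048 2.5376]
Step 4: x=[5.2379 10.2598 17.6547] v=[-3.5445 -3.1281 2.4238]
Step 5: x=[4.4944 10.0139 18.0279] v=[-3.7173 -1.2297 1.8658]
Step 6: x=[3.9150 10.1671 18.2399] v=[-2.8972 0.7659 1.0602]
Step 7: x=[3.7095 10.6116 18.2861] v=[-1.0275 2.2225 0.2311]

Answer: 3.7095 10.6116 18.2861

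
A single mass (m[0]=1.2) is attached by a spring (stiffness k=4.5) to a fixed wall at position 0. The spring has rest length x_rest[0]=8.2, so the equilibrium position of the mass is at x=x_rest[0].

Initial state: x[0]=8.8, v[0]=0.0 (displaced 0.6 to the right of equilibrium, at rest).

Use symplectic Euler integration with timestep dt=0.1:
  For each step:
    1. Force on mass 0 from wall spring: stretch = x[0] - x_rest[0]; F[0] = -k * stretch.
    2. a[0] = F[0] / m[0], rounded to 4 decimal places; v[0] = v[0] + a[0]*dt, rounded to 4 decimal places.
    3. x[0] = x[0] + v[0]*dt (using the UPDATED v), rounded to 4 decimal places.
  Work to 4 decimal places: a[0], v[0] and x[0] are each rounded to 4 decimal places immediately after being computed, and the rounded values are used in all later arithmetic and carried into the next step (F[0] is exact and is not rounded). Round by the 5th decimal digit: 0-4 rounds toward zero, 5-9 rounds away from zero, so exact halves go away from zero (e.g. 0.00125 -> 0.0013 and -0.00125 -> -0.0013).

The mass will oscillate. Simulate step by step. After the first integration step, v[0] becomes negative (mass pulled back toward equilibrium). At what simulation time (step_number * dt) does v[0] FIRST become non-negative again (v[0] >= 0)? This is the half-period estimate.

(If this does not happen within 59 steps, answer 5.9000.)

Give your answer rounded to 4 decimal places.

Answer: 1.7000

Derivation:
Step 0: x=[8.8000] v=[0.0000]
Step 1: x=[8.7775] v=[-0.2250]
Step 2: x=[8.7333] v=[-0.4416]
Step 3: x=[8.6691] v=[-0.6416]
Step 4: x=[8.5874] v=[-0.8175]
Step 5: x=[8.4911] v=[-0.9628]
Step 6: x=[8.3839] v=[-1.0720]
Step 7: x=[8.2698] v=[-1.1410]
Step 8: x=[8.1531] v=[-1.1672]
Step 9: x=[8.0381] v=[-1.1496]
Step 10: x=[7.9292] v=[-1.0889]
Step 11: x=[7.8305] v=[-0.9874]
Step 12: x=[7.7456] v=[-0.8488]
Step 13: x=[7.6778] v=[-0.6784]
Step 14: x=[7.6295] v=[-0.4826]
Step 15: x=[7.6026] v=[-0.2687]
Step 16: x=[7.5981] v=[-0.0447]
Step 17: x=[7.6162] v=[0.1810]
First v>=0 after going negative at step 17, time=1.7000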